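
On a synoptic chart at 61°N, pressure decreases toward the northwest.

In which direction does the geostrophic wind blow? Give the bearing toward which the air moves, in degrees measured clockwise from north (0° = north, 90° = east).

045°

The pressure-gradient force points toward the northwest (bearing 315°).
Geostrophic balance: in the Northern Hemisphere the Coriolis force deflects motion to the right, so the geostrophic wind blows 90° to the right of the pressure-gradient force (low pressure on the left).
Rotating 315° by 90° clockwise gives 045° — the wind blows toward the northeast.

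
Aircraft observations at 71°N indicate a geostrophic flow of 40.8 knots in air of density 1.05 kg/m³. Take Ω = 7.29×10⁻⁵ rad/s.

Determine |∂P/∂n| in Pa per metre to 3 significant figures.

3.04×10⁻³ Pa/m

Coriolis parameter at 71°N:
f = 2Ω sin φ = 2 × 7.29×10⁻⁵ × sin 71° = 1.38×10⁻⁴ s⁻¹
Wind speed in SI: 40.8 knots = 21.0 m/s
Geostrophic balance rearranged: |∂P/∂n| = f ρ V_g
|∂P/∂n| = 1.38×10⁻⁴ × 1.05 × 21.0 = 3.04×10⁻³ Pa/m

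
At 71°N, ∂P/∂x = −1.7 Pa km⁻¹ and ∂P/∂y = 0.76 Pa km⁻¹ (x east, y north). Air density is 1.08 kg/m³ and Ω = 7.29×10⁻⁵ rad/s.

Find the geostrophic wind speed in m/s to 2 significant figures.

13 m/s

Coriolis parameter at 71°N:
f = 2Ω sin φ = 2 × 7.29×10⁻⁵ × sin 71° = 1.38×10⁻⁴ s⁻¹
Component geostrophic relations (x east, y north):
u_g = −(1/(fρ)) ∂P/∂y,  v_g = (1/(fρ)) ∂P/∂x
u_g = −(0.76×10⁻³)/(1.38×10⁻⁴ × 1.08) = −5.10 m/s;  v_g = (−1.7×10⁻³)/(1.38×10⁻⁴ × 1.08) = −11.4 m/s
|V_g| = √(u_g² + v_g²) = 12.5 m/s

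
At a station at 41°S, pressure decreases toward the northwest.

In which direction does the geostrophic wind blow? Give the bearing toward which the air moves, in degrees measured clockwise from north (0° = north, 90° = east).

The pressure-gradient force points toward the northwest (bearing 315°).
Geostrophic balance: in the Southern Hemisphere the Coriolis force deflects motion to the left, so the geostrophic wind blows 90° to the left of the pressure-gradient force (low pressure on the right).
Rotating 315° by 90° counterclockwise gives 225° — the wind blows toward the southwest.

225°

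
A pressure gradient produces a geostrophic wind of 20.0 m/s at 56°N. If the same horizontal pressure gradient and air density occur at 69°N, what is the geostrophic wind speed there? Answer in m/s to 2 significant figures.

With the same pressure gradient and density, V_g ∝ 1/f ∝ 1/sin φ.
V₂ = V₁ · sin φ₁ / sin φ₂ = 20.0 × sin 56° / sin 69°
V₂ = 20.0 × 0.8290/0.9336 = 18 m/s

18 m/s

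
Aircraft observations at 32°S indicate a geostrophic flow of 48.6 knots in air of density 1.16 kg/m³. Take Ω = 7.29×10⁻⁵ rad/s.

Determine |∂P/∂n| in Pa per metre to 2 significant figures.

2.2×10⁻³ Pa/m

Coriolis parameter at 32°S:
f = 2Ω sin φ = 2 × 7.29×10⁻⁵ × sin 32° = 7.73×10⁻⁵ s⁻¹
Wind speed in SI: 48.6 knots = 25.0 m/s
Geostrophic balance rearranged: |∂P/∂n| = f ρ V_g
|∂P/∂n| = 7.73×10⁻⁵ × 1.16 × 25.0 = 2.24×10⁻³ Pa/m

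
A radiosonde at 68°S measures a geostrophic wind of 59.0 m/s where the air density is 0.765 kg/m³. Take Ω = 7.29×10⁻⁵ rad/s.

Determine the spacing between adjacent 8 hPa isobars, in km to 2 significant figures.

Coriolis parameter at 68°S:
f = 2Ω sin φ = 2 × 7.29×10⁻⁵ × sin 68° = 1.35×10⁻⁴ s⁻¹
Geostrophic balance rearranged: |∂P/∂n| = f ρ V_g
|∂P/∂n| = 1.35×10⁻⁴ × 0.765 × 59.0 = 6.10×10⁻³ Pa/m
Isobar spacing: Δn = ΔP/|∂P/∂n| = 800 Pa / 6.10×10⁻³ Pa/m = 131115 m ≈ 130 km

130 km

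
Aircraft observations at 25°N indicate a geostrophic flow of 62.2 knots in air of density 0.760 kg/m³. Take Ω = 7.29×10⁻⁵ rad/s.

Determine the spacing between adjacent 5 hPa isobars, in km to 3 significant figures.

Coriolis parameter at 25°N:
f = 2Ω sin φ = 2 × 7.29×10⁻⁵ × sin 25° = 6.16×10⁻⁵ s⁻¹
Wind speed in SI: 62.2 knots = 32.0 m/s
Geostrophic balance rearranged: |∂P/∂n| = f ρ V_g
|∂P/∂n| = 6.16×10⁻⁵ × 0.760 × 32.0 = 1.50×10⁻³ Pa/m
Isobar spacing: Δn = ΔP/|∂P/∂n| = 500 Pa / 1.50×10⁻³ Pa/m = 333674 m ≈ 334 km

334 km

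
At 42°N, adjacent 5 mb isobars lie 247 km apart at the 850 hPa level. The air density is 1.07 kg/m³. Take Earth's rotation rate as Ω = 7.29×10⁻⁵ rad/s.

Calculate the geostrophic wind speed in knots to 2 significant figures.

38 knots

Coriolis parameter at 42°N:
f = 2Ω sin φ = 2 × 7.29×10⁻⁵ × sin 42° = 9.76×10⁻⁵ s⁻¹
Pressure gradient: |∂P/∂n| = 500 Pa / 247000 m = 2.02×10⁻³ Pa/m
Geostrophic balance (pressure-gradient force = Coriolis force):
V_g = (1/(fρ)) |∂P/∂n| = 2.02×10⁻³ / (9.76×10⁻⁵ × 1.07) = 19.4 m/s
Converting: 19.4 m/s × 1.944 = 38 knots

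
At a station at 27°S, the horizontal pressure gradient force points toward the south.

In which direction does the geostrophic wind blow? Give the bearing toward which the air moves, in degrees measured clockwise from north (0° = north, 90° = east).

090°

The pressure-gradient force points toward the south (bearing 180°).
Geostrophic balance: in the Southern Hemisphere the Coriolis force deflects motion to the left, so the geostrophic wind blows 90° to the left of the pressure-gradient force (low pressure on the right).
Rotating 180° by 90° counterclockwise gives 090° — the wind blows toward the east.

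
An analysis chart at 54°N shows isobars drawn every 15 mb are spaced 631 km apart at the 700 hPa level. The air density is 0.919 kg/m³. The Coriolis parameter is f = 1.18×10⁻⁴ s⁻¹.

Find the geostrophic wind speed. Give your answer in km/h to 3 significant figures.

78.9 km/h

Pressure gradient: |∂P/∂n| = 1500 Pa / 631000 m = 2.38×10⁻³ Pa/m
Geostrophic balance (pressure-gradient force = Coriolis force):
V_g = (1/(fρ)) |∂P/∂n| = 2.38×10⁻³ / (1.18×10⁻⁴ × 0.919) = 21.9 m/s
Converting: 21.9 m/s × 3.6 = 78.9 km/h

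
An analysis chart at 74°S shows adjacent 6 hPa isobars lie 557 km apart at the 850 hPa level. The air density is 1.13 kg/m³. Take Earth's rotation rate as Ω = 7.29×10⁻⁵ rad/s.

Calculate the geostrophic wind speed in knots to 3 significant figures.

13.2 knots

Coriolis parameter at 74°S:
f = 2Ω sin φ = 2 × 7.29×10⁻⁵ × sin 74° = 1.40×10⁻⁴ s⁻¹
Pressure gradient: |∂P/∂n| = 600 Pa / 557000 m = 1.08×10⁻³ Pa/m
Geostrophic balance (pressure-gradient force = Coriolis force):
V_g = (1/(fρ)) |∂P/∂n| = 1.08×10⁻³ / (1.40×10⁻⁴ × 1.13) = 6.80 m/s
Converting: 6.80 m/s × 1.944 = 13.2 knots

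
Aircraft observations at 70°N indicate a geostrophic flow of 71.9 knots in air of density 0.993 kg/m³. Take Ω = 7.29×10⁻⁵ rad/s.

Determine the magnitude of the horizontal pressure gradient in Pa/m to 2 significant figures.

Coriolis parameter at 70°N:
f = 2Ω sin φ = 2 × 7.29×10⁻⁵ × sin 70° = 1.37×10⁻⁴ s⁻¹
Wind speed in SI: 71.9 knots = 37.0 m/s
Geostrophic balance rearranged: |∂P/∂n| = f ρ V_g
|∂P/∂n| = 1.37×10⁻⁴ × 0.993 × 37.0 = 5.03×10⁻³ Pa/m

5.0×10⁻³ Pa/m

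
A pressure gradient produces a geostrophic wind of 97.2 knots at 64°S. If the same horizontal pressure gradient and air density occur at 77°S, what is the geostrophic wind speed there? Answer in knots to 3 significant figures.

89.7 knots

With the same pressure gradient and density, V_g ∝ 1/f ∝ 1/sin φ.
V₂ = V₁ · sin φ₁ / sin φ₂ = 97.2 × sin 64° / sin 77°
V₂ = 97.2 × 0.8988/0.9744 = 89.7 knots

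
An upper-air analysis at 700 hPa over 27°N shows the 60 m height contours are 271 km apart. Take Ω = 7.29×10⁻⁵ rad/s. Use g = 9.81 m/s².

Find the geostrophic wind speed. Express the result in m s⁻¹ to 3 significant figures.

Coriolis parameter at 27°N:
f = 2Ω sin φ = 2 × 7.29×10⁻⁵ × sin 27° = 6.62×10⁻⁵ s⁻¹
Height gradient: |∂Z/∂n| = 60 m / 271000 m = 2.21×10⁻⁴
On a pressure surface, geostrophic balance gives V_g = (g/f)|∂Z/∂n|:
V_g = 9.81 × 2.21×10⁻⁴ / 6.62×10⁻⁵ = 32.8 m/s

32.8 m s⁻¹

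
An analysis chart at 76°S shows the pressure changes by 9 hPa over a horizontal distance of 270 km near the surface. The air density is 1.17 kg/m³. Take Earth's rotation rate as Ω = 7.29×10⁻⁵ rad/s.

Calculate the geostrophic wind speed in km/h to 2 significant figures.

72 km/h

Coriolis parameter at 76°S:
f = 2Ω sin φ = 2 × 7.29×10⁻⁵ × sin 76° = 1.41×10⁻⁴ s⁻¹
Pressure gradient: |∂P/∂n| = 900 Pa / 270000 m = 3.33×10⁻³ Pa/m
Geostrophic balance (pressure-gradient force = Coriolis force):
V_g = (1/(fρ)) |∂P/∂n| = 3.33×10⁻³ / (1.41×10⁻⁴ × 1.17) = 20.1 m/s
Converting: 20.1 m/s × 3.6 = 72 km/h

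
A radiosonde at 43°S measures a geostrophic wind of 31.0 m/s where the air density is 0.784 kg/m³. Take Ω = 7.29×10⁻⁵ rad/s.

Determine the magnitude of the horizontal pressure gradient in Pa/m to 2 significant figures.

Coriolis parameter at 43°S:
f = 2Ω sin φ = 2 × 7.29×10⁻⁵ × sin 43° = 9.94×10⁻⁵ s⁻¹
Geostrophic balance rearranged: |∂P/∂n| = f ρ V_g
|∂P/∂n| = 9.94×10⁻⁵ × 0.784 × 31.0 = 2.42×10⁻³ Pa/m

2.4×10⁻³ Pa/m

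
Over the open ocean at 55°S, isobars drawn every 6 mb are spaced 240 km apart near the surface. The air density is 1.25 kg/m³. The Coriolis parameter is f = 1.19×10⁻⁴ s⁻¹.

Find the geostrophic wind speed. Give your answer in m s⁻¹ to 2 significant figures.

17 m s⁻¹

Pressure gradient: |∂P/∂n| = 600 Pa / 240000 m = 2.50×10⁻³ Pa/m
Geostrophic balance (pressure-gradient force = Coriolis force):
V_g = (1/(fρ)) |∂P/∂n| = 2.50×10⁻³ / (1.19×10⁻⁴ × 1.25) = 16.8 m/s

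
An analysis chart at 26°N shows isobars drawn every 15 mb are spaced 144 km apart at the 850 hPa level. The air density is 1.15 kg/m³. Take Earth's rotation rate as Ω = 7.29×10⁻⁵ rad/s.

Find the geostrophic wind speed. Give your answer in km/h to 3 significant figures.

Coriolis parameter at 26°N:
f = 2Ω sin φ = 2 × 7.29×10⁻⁵ × sin 26° = 6.39×10⁻⁵ s⁻¹
Pressure gradient: |∂P/∂n| = 1500 Pa / 144000 m = 1.04×10⁻² Pa/m
Geostrophic balance (pressure-gradient force = Coriolis force):
V_g = (1/(fρ)) |∂P/∂n| = 1.04×10⁻² / (6.39×10⁻⁵ × 1.15) = 142 m/s
Converting: 142 m/s × 3.6 = 510 km/h

510 km/h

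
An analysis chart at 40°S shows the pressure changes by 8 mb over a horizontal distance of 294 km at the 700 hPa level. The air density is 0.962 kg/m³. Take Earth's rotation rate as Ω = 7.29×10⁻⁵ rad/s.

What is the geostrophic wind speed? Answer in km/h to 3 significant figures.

Coriolis parameter at 40°S:
f = 2Ω sin φ = 2 × 7.29×10⁻⁵ × sin 40° = 9.37×10⁻⁵ s⁻¹
Pressure gradient: |∂P/∂n| = 800 Pa / 294000 m = 2.72×10⁻³ Pa/m
Geostrophic balance (pressure-gradient force = Coriolis force):
V_g = (1/(fρ)) |∂P/∂n| = 2.72×10⁻³ / (9.37×10⁻⁵ × 0.962) = 30.2 m/s
Converting: 30.2 m/s × 3.6 = 109 km/h

109 km/h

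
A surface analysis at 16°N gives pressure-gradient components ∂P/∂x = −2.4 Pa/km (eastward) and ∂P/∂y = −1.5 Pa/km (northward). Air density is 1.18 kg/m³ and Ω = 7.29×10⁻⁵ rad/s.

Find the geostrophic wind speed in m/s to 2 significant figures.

60 m/s

Coriolis parameter at 16°N:
f = 2Ω sin φ = 2 × 7.29×10⁻⁵ × sin 16° = 4.02×10⁻⁵ s⁻¹
Component geostrophic relations (x east, y north):
u_g = −(1/(fρ)) ∂P/∂y,  v_g = (1/(fρ)) ∂P/∂x
u_g = −(−1.5×10⁻³)/(4.02×10⁻⁵ × 1.18) = 31.6 m/s;  v_g = (−2.4×10⁻³)/(4.02×10⁻⁵ × 1.18) = −50.6 m/s
|V_g| = √(u_g² + v_g²) = 59.7 m/s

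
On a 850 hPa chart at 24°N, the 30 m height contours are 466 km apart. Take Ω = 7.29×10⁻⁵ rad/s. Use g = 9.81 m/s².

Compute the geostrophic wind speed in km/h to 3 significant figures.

Coriolis parameter at 24°N:
f = 2Ω sin φ = 2 × 7.29×10⁻⁵ × sin 24° = 5.93×10⁻⁵ s⁻¹
Height gradient: |∂Z/∂n| = 30 m / 466000 m = 6.44×10⁻⁵
On a pressure surface, geostrophic balance gives V_g = (g/f)|∂Z/∂n|:
V_g = 9.81 × 6.44×10⁻⁵ / 5.93×10⁻⁵ = 10.6 m/s
Converting: 10.6 m/s × 3.6 = 38.3 km/h

38.3 km/h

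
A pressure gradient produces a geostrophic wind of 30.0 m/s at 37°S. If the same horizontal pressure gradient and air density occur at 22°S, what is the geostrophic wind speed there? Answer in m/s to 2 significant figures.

With the same pressure gradient and density, V_g ∝ 1/f ∝ 1/sin φ.
V₂ = V₁ · sin φ₁ / sin φ₂ = 30.0 × sin 37° / sin 22°
V₂ = 30.0 × 0.6018/0.3746 = 48 m/s

48 m/s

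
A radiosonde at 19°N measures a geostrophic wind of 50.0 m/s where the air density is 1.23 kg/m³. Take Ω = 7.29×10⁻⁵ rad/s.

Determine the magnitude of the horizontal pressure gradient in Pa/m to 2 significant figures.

2.9×10⁻³ Pa/m

Coriolis parameter at 19°N:
f = 2Ω sin φ = 2 × 7.29×10⁻⁵ × sin 19° = 4.75×10⁻⁵ s⁻¹
Geostrophic balance rearranged: |∂P/∂n| = f ρ V_g
|∂P/∂n| = 4.75×10⁻⁵ × 1.23 × 50.0 = 2.92×10⁻³ Pa/m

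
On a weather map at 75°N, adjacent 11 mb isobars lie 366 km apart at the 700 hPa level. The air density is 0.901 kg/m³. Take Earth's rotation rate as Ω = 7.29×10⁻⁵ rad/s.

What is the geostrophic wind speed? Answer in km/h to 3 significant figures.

85.3 km/h

Coriolis parameter at 75°N:
f = 2Ω sin φ = 2 × 7.29×10⁻⁵ × sin 75° = 1.41×10⁻⁴ s⁻¹
Pressure gradient: |∂P/∂n| = 1100 Pa / 366000 m = 3.01×10⁻³ Pa/m
Geostrophic balance (pressure-gradient force = Coriolis force):
V_g = (1/(fρ)) |∂P/∂n| = 3.01×10⁻³ / (1.41×10⁻⁴ × 0.901) = 23.7 m/s
Converting: 23.7 m/s × 3.6 = 85.3 km/h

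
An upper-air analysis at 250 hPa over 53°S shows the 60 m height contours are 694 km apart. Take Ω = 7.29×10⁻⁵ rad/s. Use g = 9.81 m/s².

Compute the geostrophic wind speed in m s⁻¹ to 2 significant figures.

Coriolis parameter at 53°S:
f = 2Ω sin φ = 2 × 7.29×10⁻⁵ × sin 53° = 1.16×10⁻⁴ s⁻¹
Height gradient: |∂Z/∂n| = 60 m / 694000 m = 8.65×10⁻⁵
On a pressure surface, geostrophic balance gives V_g = (g/f)|∂Z/∂n|:
V_g = 9.81 × 8.65×10⁻⁵ / 1.16×10⁻⁴ = 7.28 m/s

7.3 m s⁻¹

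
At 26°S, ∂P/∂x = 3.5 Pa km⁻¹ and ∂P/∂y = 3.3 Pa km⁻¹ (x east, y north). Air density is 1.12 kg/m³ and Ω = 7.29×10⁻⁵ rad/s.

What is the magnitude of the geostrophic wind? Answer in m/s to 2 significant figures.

67 m/s

Coriolis parameter at 26°S:
f = 2Ω sin φ = 2 × 7.29×10⁻⁵ × sin 26° = 6.39×10⁻⁵ s⁻¹
In the Southern Hemisphere f is negative: f = −6.39×10⁻⁵ s⁻¹.
Component geostrophic relations (x east, y north):
u_g = −(1/(fρ)) ∂P/∂y,  v_g = (1/(fρ)) ∂P/∂x
u_g = −(3.3×10⁻³)/(−6.39×10⁻⁵ × 1.12) = 46.1 m/s;  v_g = (3.5×10⁻³)/(−6.39×10⁻⁵ × 1.12) = −48.9 m/s
|V_g| = √(u_g² + v_g²) = 67.2 m/s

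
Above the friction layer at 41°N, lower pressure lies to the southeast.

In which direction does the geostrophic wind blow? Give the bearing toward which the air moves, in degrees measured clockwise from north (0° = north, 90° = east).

225°

The pressure-gradient force points toward the southeast (bearing 135°).
Geostrophic balance: in the Northern Hemisphere the Coriolis force deflects motion to the right, so the geostrophic wind blows 90° to the right of the pressure-gradient force (low pressure on the left).
Rotating 135° by 90° clockwise gives 225° — the wind blows toward the southwest.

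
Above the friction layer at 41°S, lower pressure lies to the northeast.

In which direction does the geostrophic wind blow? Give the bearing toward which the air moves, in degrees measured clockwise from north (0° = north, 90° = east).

315°

The pressure-gradient force points toward the northeast (bearing 045°).
Geostrophic balance: in the Southern Hemisphere the Coriolis force deflects motion to the left, so the geostrophic wind blows 90° to the left of the pressure-gradient force (low pressure on the right).
Rotating 045° by 90° counterclockwise gives 315° — the wind blows toward the northwest.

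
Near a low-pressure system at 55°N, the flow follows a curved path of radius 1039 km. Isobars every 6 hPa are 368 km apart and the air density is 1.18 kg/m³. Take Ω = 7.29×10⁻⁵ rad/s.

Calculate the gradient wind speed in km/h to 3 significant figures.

38.4 km/h

Coriolis parameter at 55°N:
f = 2Ω sin φ = 2 × 7.29×10⁻⁵ × sin 55° = 1.19×10⁻⁴ s⁻¹
Pressure gradient: |∂P/∂n| = 600 Pa / 368000 m = 1.63×10⁻³ Pa/m
Geostrophic speed: V_g = |∂P/∂n|/(fρ) = 1.63×10⁻³/(1.19×10⁻⁴ × 1.18) = 11.6 m/s
Around a low, centrifugal force acts outward with Coriolis, so pressure-gradient force balances both:
(1/ρ)|∂P/∂n| = fV + V²/R  →  V² + fR·V − fR·V_g = 0
With fR = 1.19×10⁻⁴ × 1039×10³ m = 124 m/s:
V = [−fR + √((fR)² + 4 fR V_g)]/2 = [−124 + √(124² + 4×124×11.6)]/2 = 10.7 m/s
Subgeostrophic (V < V_g = 11.6 m/s), as expected around a low.
Converting: 10.7 m/s × 3.6 = 38.4 km/h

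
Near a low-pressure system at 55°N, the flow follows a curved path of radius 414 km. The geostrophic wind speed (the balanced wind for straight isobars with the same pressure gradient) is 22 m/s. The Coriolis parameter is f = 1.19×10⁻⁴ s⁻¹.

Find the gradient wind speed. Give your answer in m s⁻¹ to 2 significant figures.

16 m s⁻¹

Around a low, centrifugal force acts outward with Coriolis, so pressure-gradient force balances both:
(1/ρ)|∂P/∂n| = fV + V²/R  →  V² + fR·V − fR·V_g = 0
With fR = 1.19×10⁻⁴ × 414×10³ m = 49.3 m/s:
V = [−fR + √((fR)² + 4 fR V_g)]/2 = [−49.3 + √(49.3² + 4×49.3×22)]/2 = 16.5 m/s
Subgeostrophic (V < V_g = 22 m/s), as expected around a low.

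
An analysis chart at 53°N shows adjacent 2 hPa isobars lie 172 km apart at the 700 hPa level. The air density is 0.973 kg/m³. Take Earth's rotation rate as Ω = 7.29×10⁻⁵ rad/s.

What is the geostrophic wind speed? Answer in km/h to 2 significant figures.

Coriolis parameter at 53°N:
f = 2Ω sin φ = 2 × 7.29×10⁻⁵ × sin 53° = 1.16×10⁻⁴ s⁻¹
Pressure gradient: |∂P/∂n| = 200 Pa / 172000 m = 1.16×10⁻³ Pa/m
Geostrophic balance (pressure-gradient force = Coriolis force):
V_g = (1/(fρ)) |∂P/∂n| = 1.16×10⁻³ / (1.16×10⁻⁴ × 0.973) = 10.3 m/s
Converting: 10.3 m/s × 3.6 = 37 km/h

37 km/h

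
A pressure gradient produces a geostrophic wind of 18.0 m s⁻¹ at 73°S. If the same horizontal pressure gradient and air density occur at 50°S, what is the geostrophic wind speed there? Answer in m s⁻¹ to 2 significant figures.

22 m s⁻¹

With the same pressure gradient and density, V_g ∝ 1/f ∝ 1/sin φ.
V₂ = V₁ · sin φ₁ / sin φ₂ = 18.0 × sin 73° / sin 50°
V₂ = 18.0 × 0.9563/0.7660 = 22 m s⁻¹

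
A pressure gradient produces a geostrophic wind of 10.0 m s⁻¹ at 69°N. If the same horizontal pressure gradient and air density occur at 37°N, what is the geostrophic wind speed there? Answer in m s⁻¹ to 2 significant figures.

With the same pressure gradient and density, V_g ∝ 1/f ∝ 1/sin φ.
V₂ = V₁ · sin φ₁ / sin φ₂ = 10.0 × sin 69° / sin 37°
V₂ = 10.0 × 0.9336/0.6018 = 16 m s⁻¹

16 m s⁻¹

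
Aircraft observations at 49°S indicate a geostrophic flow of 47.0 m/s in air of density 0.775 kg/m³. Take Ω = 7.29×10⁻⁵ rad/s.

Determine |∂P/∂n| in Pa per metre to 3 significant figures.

4.01×10⁻³ Pa/m

Coriolis parameter at 49°S:
f = 2Ω sin φ = 2 × 7.29×10⁻⁵ × sin 49° = 1.10×10⁻⁴ s⁻¹
Geostrophic balance rearranged: |∂P/∂n| = f ρ V_g
|∂P/∂n| = 1.10×10⁻⁴ × 0.775 × 47.0 = 4.01×10⁻³ Pa/m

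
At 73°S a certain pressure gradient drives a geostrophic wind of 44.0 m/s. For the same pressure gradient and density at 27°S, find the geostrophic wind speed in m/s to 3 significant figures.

With the same pressure gradient and density, V_g ∝ 1/f ∝ 1/sin φ.
V₂ = V₁ · sin φ₁ / sin φ₂ = 44.0 × sin 73° / sin 27°
V₂ = 44.0 × 0.9563/0.4540 = 92.7 m/s

92.7 m/s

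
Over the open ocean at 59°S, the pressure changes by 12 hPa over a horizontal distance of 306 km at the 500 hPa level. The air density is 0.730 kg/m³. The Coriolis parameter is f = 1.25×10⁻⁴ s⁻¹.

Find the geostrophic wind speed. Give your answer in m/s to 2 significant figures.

Pressure gradient: |∂P/∂n| = 1200 Pa / 306000 m = 3.92×10⁻³ Pa/m
Geostrophic balance (pressure-gradient force = Coriolis force):
V_g = (1/(fρ)) |∂P/∂n| = 3.92×10⁻³ / (1.25×10⁻⁴ × 0.730) = 43.0 m/s

43 m/s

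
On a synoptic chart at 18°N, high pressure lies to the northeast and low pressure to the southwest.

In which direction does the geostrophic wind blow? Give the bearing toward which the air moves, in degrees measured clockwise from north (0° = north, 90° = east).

315°

The pressure-gradient force points toward the southwest (bearing 225°).
Geostrophic balance: in the Northern Hemisphere the Coriolis force deflects motion to the right, so the geostrophic wind blows 90° to the right of the pressure-gradient force (low pressure on the left).
Rotating 225° by 90° clockwise gives 315° — the wind blows toward the northwest.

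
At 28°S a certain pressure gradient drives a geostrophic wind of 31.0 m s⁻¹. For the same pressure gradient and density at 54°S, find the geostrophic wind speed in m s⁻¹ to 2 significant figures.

With the same pressure gradient and density, V_g ∝ 1/f ∝ 1/sin φ.
V₂ = V₁ · sin φ₁ / sin φ₂ = 31.0 × sin 28° / sin 54°
V₂ = 31.0 × 0.4695/0.8090 = 18 m s⁻¹

18 m s⁻¹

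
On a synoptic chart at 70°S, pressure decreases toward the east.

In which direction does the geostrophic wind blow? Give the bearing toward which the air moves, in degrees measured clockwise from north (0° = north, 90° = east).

The pressure-gradient force points toward the east (bearing 090°).
Geostrophic balance: in the Southern Hemisphere the Coriolis force deflects motion to the left, so the geostrophic wind blows 90° to the left of the pressure-gradient force (low pressure on the right).
Rotating 090° by 90° counterclockwise gives 000° — the wind blows toward the north.

000°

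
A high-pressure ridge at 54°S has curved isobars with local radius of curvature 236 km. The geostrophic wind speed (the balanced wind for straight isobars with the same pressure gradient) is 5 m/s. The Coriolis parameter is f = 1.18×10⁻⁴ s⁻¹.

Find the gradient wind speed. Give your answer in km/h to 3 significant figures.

Around a high, pressure-gradient force acts outward with centrifugal, so Coriolis balances both:
fV = (1/ρ)|∂P/∂n| + V²/R  →  V² − fR·V + fR·V_g = 0
With fR = 1.18×10⁻⁴ × 236×10³ m = 27.8 m/s:
V = [fR − √((fR)² − 4 fR V_g)]/2 = [27.8 − √(27.8² − 4×27.8×5)]/2 = 6.53 m/s
Supergeostrophic (V > V_g = 5 m/s), as expected around a high.
Converting: 6.53 m/s × 3.6 = 23.5 km/h

23.5 km/h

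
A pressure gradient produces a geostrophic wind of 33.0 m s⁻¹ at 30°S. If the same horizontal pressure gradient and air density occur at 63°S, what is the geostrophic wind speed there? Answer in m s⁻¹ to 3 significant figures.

18.5 m s⁻¹

With the same pressure gradient and density, V_g ∝ 1/f ∝ 1/sin φ.
V₂ = V₁ · sin φ₁ / sin φ₂ = 33.0 × sin 30° / sin 63°
V₂ = 33.0 × 0.5000/0.8910 = 18.5 m s⁻¹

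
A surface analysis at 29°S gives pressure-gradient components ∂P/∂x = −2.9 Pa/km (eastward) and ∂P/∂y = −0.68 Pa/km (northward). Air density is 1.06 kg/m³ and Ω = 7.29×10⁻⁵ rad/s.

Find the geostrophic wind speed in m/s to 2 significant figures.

Coriolis parameter at 29°S:
f = 2Ω sin φ = 2 × 7.29×10⁻⁵ × sin 29° = 7.07×10⁻⁵ s⁻¹
In the Southern Hemisphere f is negative: f = −7.07×10⁻⁵ s⁻¹.
Component geostrophic relations (x east, y north):
u_g = −(1/(fρ)) ∂P/∂y,  v_g = (1/(fρ)) ∂P/∂x
u_g = −(−0.68×10⁻³)/(−7.07×10⁻⁵ × 1.06) = −9.08 m/s;  v_g = (−2.9×10⁻³)/(−7.07×10⁻⁵ × 1.06) = 38.7 m/s
|V_g| = √(u_g² + v_g²) = 39.8 m/s

40 m/s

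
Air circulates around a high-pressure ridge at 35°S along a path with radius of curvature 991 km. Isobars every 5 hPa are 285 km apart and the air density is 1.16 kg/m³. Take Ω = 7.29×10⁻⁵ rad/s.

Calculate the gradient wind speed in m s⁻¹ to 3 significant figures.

Coriolis parameter at 35°S:
f = 2Ω sin φ = 2 × 7.29×10⁻⁵ × sin 35° = 8.36×10⁻⁵ s⁻¹
Pressure gradient: |∂P/∂n| = 500 Pa / 285000 m = 1.75×10⁻³ Pa/m
Geostrophic speed: V_g = |∂P/∂n|/(fρ) = 1.75×10⁻³/(8.36×10⁻⁵ × 1.16) = 18.1 m/s
Around a high, pressure-gradient force acts outward with centrifugal, so Coriolis balances both:
fV = (1/ρ)|∂P/∂n| + V²/R  →  V² − fR·V + fR·V_g = 0
With fR = 8.36×10⁻⁵ × 991×10³ m = 82.9 m/s:
V = [fR − √((fR)² − 4 fR V_g)]/2 = [82.9 − √(82.9² − 4×82.9×18.1)]/2 = 26.7 m/s
Supergeostrophic (V > V_g = 18.1 m/s), as expected around a high.

26.7 m s⁻¹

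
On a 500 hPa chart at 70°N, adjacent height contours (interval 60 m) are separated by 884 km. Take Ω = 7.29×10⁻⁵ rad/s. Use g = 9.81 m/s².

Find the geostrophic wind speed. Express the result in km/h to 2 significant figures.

Coriolis parameter at 70°N:
f = 2Ω sin φ = 2 × 7.29×10⁻⁵ × sin 70° = 1.37×10⁻⁴ s⁻¹
Height gradient: |∂Z/∂n| = 60 m / 884000 m = 6.79×10⁻⁵
On a pressure surface, geostrophic balance gives V_g = (g/f)|∂Z/∂n|:
V_g = 9.81 × 6.79×10⁻⁵ / 1.37×10⁻⁴ = 4.86 m/s
Converting: 4.86 m/s × 3.6 = 17 km/h

17 km/h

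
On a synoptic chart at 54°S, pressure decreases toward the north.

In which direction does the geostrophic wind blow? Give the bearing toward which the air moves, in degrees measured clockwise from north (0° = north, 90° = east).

The pressure-gradient force points toward the north (bearing 000°).
Geostrophic balance: in the Southern Hemisphere the Coriolis force deflects motion to the left, so the geostrophic wind blows 90° to the left of the pressure-gradient force (low pressure on the right).
Rotating 000° by 90° counterclockwise gives 270° — the wind blows toward the west.

270°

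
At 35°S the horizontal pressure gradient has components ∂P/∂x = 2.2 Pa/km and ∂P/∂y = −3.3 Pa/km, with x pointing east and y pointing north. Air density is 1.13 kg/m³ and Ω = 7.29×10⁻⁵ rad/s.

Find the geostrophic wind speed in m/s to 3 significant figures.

Coriolis parameter at 35°S:
f = 2Ω sin φ = 2 × 7.29×10⁻⁵ × sin 35° = 8.36×10⁻⁵ s⁻¹
In the Southern Hemisphere f is negative: f = −8.36×10⁻⁵ s⁻¹.
Component geostrophic relations (x east, y north):
u_g = −(1/(fρ)) ∂P/∂y,  v_g = (1/(fρ)) ∂P/∂x
u_g = −(−3.3×10⁻³)/(−8.36×10⁻⁵ × 1.13) = −34.9 m/s;  v_g = (2.2×10⁻³)/(−8.36×10⁻⁵ × 1.13) = −23.3 m/s
|V_g| = √(u_g² + v_g²) = 42.0 m/s

42.0 m/s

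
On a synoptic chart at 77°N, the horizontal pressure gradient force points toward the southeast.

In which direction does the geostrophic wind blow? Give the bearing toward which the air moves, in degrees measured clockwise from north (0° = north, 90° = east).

The pressure-gradient force points toward the southeast (bearing 135°).
Geostrophic balance: in the Northern Hemisphere the Coriolis force deflects motion to the right, so the geostrophic wind blows 90° to the right of the pressure-gradient force (low pressure on the left).
Rotating 135° by 90° clockwise gives 225° — the wind blows toward the southwest.

225°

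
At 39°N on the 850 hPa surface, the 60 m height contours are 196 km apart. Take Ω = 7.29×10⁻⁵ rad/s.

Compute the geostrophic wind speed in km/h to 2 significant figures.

Coriolis parameter at 39°N:
f = 2Ω sin φ = 2 × 7.29×10⁻⁵ × sin 39° = 9.18×10⁻⁵ s⁻¹
Height gradient: |∂Z/∂n| = 60 m / 196000 m = 3.06×10⁻⁴
On a pressure surface, geostrophic balance gives V_g = (g/f)|∂Z/∂n|:
V_g = 9.81 × 3.06×10⁻⁴ / 9.18×10⁻⁵ = 32.7 m/s
Converting: 32.7 m/s × 3.6 = 120 km/h

120 km/h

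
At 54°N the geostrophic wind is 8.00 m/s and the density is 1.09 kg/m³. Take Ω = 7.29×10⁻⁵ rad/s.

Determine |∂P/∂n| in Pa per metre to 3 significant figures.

Coriolis parameter at 54°N:
f = 2Ω sin φ = 2 × 7.29×10⁻⁵ × sin 54° = 1.18×10⁻⁴ s⁻¹
Geostrophic balance rearranged: |∂P/∂n| = f ρ V_g
|∂P/∂n| = 1.18×10⁻⁴ × 1.09 × 8.00 = 1.03×10⁻³ Pa/m

1.03×10⁻³ Pa/m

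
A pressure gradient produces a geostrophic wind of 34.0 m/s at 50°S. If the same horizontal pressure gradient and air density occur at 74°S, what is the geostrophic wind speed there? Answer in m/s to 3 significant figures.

With the same pressure gradient and density, V_g ∝ 1/f ∝ 1/sin φ.
V₂ = V₁ · sin φ₁ / sin φ₂ = 34.0 × sin 50° / sin 74°
V₂ = 34.0 × 0.7660/0.9613 = 27.1 m/s

27.1 m/s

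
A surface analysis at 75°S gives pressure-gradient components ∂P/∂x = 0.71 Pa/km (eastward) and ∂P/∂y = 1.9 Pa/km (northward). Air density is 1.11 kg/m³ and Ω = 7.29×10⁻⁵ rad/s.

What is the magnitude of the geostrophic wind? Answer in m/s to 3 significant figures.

13.0 m/s

Coriolis parameter at 75°S:
f = 2Ω sin φ = 2 × 7.29×10⁻⁵ × sin 75° = 1.41×10⁻⁴ s⁻¹
In the Southern Hemisphere f is negative: f = −1.41×10⁻⁴ s⁻¹.
Component geostrophic relations (x east, y north):
u_g = −(1/(fρ)) ∂P/∂y,  v_g = (1/(fρ)) ∂P/∂x
u_g = −(1.9×10⁻³)/(−1.41×10⁻⁴ × 1.11) = 12.2 m/s;  v_g = (0.71×10⁻³)/(−1.41×10⁻⁴ × 1.11) = −4.54 m/s
|V_g| = √(u_g² + v_g²) = 13.0 m/s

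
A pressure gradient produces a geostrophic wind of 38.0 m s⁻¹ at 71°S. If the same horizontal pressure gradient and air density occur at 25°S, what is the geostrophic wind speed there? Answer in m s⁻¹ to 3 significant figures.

With the same pressure gradient and density, V_g ∝ 1/f ∝ 1/sin φ.
V₂ = V₁ · sin φ₁ / sin φ₂ = 38.0 × sin 71° / sin 25°
V₂ = 38.0 × 0.9455/0.4226 = 85.0 m s⁻¹

85.0 m s⁻¹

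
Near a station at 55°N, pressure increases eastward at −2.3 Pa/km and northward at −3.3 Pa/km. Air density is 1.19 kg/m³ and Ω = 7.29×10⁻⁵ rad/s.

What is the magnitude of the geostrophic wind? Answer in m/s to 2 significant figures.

Coriolis parameter at 55°N:
f = 2Ω sin φ = 2 × 7.29×10⁻⁵ × sin 55° = 1.19×10⁻⁴ s⁻¹
Component geostrophic relations (x east, y north):
u_g = −(1/(fρ)) ∂P/∂y,  v_g = (1/(fρ)) ∂P/∂x
u_g = −(−3.3×10⁻³)/(1.19×10⁻⁴ × 1.19) = 23.2 m/s;  v_g = (−2.3×10⁻³)/(1.19×10⁻⁴ × 1.19) = −16.2 m/s
|V_g| = √(u_g² + v_g²) = 28.3 m/s

28 m/s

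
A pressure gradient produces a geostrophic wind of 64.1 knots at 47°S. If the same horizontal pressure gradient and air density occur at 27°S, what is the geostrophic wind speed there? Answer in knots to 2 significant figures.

100 knots

With the same pressure gradient and density, V_g ∝ 1/f ∝ 1/sin φ.
V₂ = V₁ · sin φ₁ / sin φ₂ = 64.1 × sin 47° / sin 27°
V₂ = 64.1 × 0.7314/0.4540 = 100 knots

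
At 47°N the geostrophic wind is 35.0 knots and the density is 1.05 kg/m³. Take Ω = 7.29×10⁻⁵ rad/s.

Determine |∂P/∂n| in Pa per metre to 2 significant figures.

2.0×10⁻³ Pa/m

Coriolis parameter at 47°N:
f = 2Ω sin φ = 2 × 7.29×10⁻⁵ × sin 47° = 1.07×10⁻⁴ s⁻¹
Wind speed in SI: 35.0 knots = 18.0 m/s
Geostrophic balance rearranged: |∂P/∂n| = f ρ V_g
|∂P/∂n| = 1.07×10⁻⁴ × 1.05 × 18.0 = 2.02×10⁻³ Pa/m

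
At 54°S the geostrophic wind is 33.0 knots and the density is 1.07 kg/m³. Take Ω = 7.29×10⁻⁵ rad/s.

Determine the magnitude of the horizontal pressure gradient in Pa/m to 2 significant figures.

2.1×10⁻³ Pa/m

Coriolis parameter at 54°S:
f = 2Ω sin φ = 2 × 7.29×10⁻⁵ × sin 54° = 1.18×10⁻⁴ s⁻¹
Wind speed in SI: 33.0 knots = 17.0 m/s
Geostrophic balance rearranged: |∂P/∂n| = f ρ V_g
|∂P/∂n| = 1.18×10⁻⁴ × 1.07 × 17.0 = 2.14×10⁻³ Pa/m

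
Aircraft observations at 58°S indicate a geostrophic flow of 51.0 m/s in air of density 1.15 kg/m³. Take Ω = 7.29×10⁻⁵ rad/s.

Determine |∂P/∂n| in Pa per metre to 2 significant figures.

7.3×10⁻³ Pa/m

Coriolis parameter at 58°S:
f = 2Ω sin φ = 2 × 7.29×10⁻⁵ × sin 58° = 1.24×10⁻⁴ s⁻¹
Geostrophic balance rearranged: |∂P/∂n| = f ρ V_g
|∂P/∂n| = 1.24×10⁻⁴ × 1.15 × 51.0 = 7.25×10⁻³ Pa/m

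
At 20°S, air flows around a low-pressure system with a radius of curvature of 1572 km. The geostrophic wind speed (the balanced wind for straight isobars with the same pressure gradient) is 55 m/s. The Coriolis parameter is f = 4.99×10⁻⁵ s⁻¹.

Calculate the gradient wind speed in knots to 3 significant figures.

Around a low, centrifugal force acts outward with Coriolis, so pressure-gradient force balances both:
(1/ρ)|∂P/∂n| = fV + V²/R  →  V² + fR·V − fR·V_g = 0
With fR = 4.99×10⁻⁵ × 1572×10³ m = 78.4 m/s:
V = [−fR + √((fR)² + 4 fR V_g)]/2 = [−78.4 + √(78.4² + 4×78.4×55)]/2 = 37.3 m/s
Subgeostrophic (V < V_g = 55 m/s), as expected around a low.
Converting: 37.3 m/s × 1.944 = 72.5 knots

72.5 knots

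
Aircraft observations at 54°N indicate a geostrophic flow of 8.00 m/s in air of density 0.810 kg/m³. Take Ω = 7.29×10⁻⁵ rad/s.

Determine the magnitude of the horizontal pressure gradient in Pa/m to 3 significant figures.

Coriolis parameter at 54°N:
f = 2Ω sin φ = 2 × 7.29×10⁻⁵ × sin 54° = 1.18×10⁻⁴ s⁻¹
Geostrophic balance rearranged: |∂P/∂n| = f ρ V_g
|∂P/∂n| = 1.18×10⁻⁴ × 0.810 × 8.00 = 7.64×10⁻⁴ Pa/m

7.64×10⁻⁴ Pa/m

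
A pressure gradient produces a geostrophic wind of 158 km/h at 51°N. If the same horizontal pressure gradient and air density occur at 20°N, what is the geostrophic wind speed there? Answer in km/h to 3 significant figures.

With the same pressure gradient and density, V_g ∝ 1/f ∝ 1/sin φ.
V₂ = V₁ · sin φ₁ / sin φ₂ = 158 × sin 51° / sin 20°
V₂ = 158 × 0.7771/0.3420 = 359 km/h

359 km/h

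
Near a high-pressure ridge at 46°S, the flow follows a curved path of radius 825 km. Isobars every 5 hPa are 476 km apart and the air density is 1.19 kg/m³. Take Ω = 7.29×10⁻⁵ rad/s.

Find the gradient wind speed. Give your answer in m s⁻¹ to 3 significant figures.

9.45 m s⁻¹

Coriolis parameter at 46°S:
f = 2Ω sin φ = 2 × 7.29×10⁻⁵ × sin 46° = 1.05×10⁻⁴ s⁻¹
Pressure gradient: |∂P/∂n| = 500 Pa / 476000 m = 1.05×10⁻³ Pa/m
Geostrophic speed: V_g = |∂P/∂n|/(fρ) = 1.05×10⁻³/(1.05×10⁻⁴ × 1.19) = 8.42 m/s
Around a high, pressure-gradient force acts outward with centrifugal, so Coriolis balances both:
fV = (1/ρ)|∂P/∂n| + V²/R  →  V² − fR·V + fR·V_g = 0
With fR = 1.05×10⁻⁴ × 825×10³ m = 86.5 m/s:
V = [fR − √((fR)² − 4 fR V_g)]/2 = [86.5 − √(86.5² − 4×86.5×8.42)]/2 = 9.45 m/s
Supergeostrophic (V > V_g = 8.42 m/s), as expected around a high.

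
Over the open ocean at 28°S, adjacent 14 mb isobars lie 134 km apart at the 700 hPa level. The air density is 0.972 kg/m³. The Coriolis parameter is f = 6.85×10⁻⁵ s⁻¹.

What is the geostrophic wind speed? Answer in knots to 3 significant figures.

305 knots

Pressure gradient: |∂P/∂n| = 1400 Pa / 134000 m = 1.04×10⁻² Pa/m
Geostrophic balance (pressure-gradient force = Coriolis force):
V_g = (1/(fρ)) |∂P/∂n| = 1.04×10⁻² / (6.85×10⁻⁵ × 0.972) = 157 m/s
Converting: 157 m/s × 1.944 = 305 knots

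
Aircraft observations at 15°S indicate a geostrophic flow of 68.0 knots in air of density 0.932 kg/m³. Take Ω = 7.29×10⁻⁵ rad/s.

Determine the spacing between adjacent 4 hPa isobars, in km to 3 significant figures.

325 km

Coriolis parameter at 15°S:
f = 2Ω sin φ = 2 × 7.29×10⁻⁵ × sin 15° = 3.77×10⁻⁵ s⁻¹
Wind speed in SI: 68.0 knots = 35.0 m/s
Geostrophic balance rearranged: |∂P/∂n| = f ρ V_g
|∂P/∂n| = 3.77×10⁻⁵ × 0.932 × 35.0 = 1.23×10⁻³ Pa/m
Isobar spacing: Δn = ΔP/|∂P/∂n| = 400 Pa / 1.23×10⁻³ Pa/m = 325120 m ≈ 325 km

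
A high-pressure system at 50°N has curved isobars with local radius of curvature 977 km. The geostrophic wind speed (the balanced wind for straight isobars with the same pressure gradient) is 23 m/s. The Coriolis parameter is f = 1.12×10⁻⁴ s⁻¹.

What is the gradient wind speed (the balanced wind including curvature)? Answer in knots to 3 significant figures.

63.9 knots

Around a high, pressure-gradient force acts outward with centrifugal, so Coriolis balances both:
fV = (1/ρ)|∂P/∂n| + V²/R  →  V² − fR·V + fR·V_g = 0
With fR = 1.12×10⁻⁴ × 977×10³ m = 109 m/s:
V = [fR − √((fR)² − 4 fR V_g)]/2 = [109 − √(109² − 4×109×23)]/2 = 32.9 m/s
Supergeostrophic (V > V_g = 23 m/s), as expected around a high.
Converting: 32.9 m/s × 1.944 = 63.9 knots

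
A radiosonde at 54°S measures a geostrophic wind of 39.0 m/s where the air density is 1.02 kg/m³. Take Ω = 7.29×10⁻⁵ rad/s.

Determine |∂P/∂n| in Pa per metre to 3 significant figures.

4.69×10⁻³ Pa/m

Coriolis parameter at 54°S:
f = 2Ω sin φ = 2 × 7.29×10⁻⁵ × sin 54° = 1.18×10⁻⁴ s⁻¹
Geostrophic balance rearranged: |∂P/∂n| = f ρ V_g
|∂P/∂n| = 1.18×10⁻⁴ × 1.02 × 39.0 = 4.69×10⁻³ Pa/m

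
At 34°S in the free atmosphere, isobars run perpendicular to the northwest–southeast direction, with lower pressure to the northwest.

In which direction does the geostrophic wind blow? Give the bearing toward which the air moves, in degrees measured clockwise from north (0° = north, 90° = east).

The pressure-gradient force points toward the northwest (bearing 315°).
Geostrophic balance: in the Southern Hemisphere the Coriolis force deflects motion to the left, so the geostrophic wind blows 90° to the left of the pressure-gradient force (low pressure on the right).
Rotating 315° by 90° counterclockwise gives 225° — the wind blows toward the southwest.

225°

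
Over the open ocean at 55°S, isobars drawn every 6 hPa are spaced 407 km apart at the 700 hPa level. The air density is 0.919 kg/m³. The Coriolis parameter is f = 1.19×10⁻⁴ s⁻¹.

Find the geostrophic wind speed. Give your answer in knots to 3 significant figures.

Pressure gradient: |∂P/∂n| = 600 Pa / 407000 m = 1.47×10⁻³ Pa/m
Geostrophic balance (pressure-gradient force = Coriolis force):
V_g = (1/(fρ)) |∂P/∂n| = 1.47×10⁻³ / (1.19×10⁻⁴ × 0.919) = 13.5 m/s
Converting: 13.5 m/s × 1.944 = 26.2 knots

26.2 knots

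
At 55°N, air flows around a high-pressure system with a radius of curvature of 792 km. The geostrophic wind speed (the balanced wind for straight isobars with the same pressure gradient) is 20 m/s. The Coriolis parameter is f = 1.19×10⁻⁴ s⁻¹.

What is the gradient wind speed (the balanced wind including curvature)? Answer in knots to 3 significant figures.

56.0 knots

Around a high, pressure-gradient force acts outward with centrifugal, so Coriolis balances both:
fV = (1/ρ)|∂P/∂n| + V²/R  →  V² − fR·V + fR·V_g = 0
With fR = 1.19×10⁻⁴ × 792×10³ m = 94.2 m/s:
V = [fR − √((fR)² − 4 fR V_g)]/2 = [94.2 − √(94.2² − 4×94.2×20)]/2 = 28.8 m/s
Supergeostrophic (V > V_g = 20 m/s), as expected around a high.
Converting: 28.8 m/s × 1.944 = 56.0 knots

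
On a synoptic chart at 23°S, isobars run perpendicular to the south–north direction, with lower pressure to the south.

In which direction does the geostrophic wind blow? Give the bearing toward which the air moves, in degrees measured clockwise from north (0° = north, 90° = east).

The pressure-gradient force points toward the south (bearing 180°).
Geostrophic balance: in the Southern Hemisphere the Coriolis force deflects motion to the left, so the geostrophic wind blows 90° to the left of the pressure-gradient force (low pressure on the right).
Rotating 180° by 90° counterclockwise gives 090° — the wind blows toward the east.

090°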